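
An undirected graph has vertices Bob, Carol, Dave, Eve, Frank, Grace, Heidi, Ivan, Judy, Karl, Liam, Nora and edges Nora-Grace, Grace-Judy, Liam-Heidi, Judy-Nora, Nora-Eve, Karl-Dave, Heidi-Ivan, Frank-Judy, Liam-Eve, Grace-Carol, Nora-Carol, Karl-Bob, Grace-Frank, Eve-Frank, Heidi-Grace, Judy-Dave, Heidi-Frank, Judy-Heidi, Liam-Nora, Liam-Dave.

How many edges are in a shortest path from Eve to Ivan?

3

Distance 0: Eve.
Distance 1: Frank, Liam, Nora.
Distance 2: Carol, Dave, Grace, Heidi, Judy.
Distance 3: Ivan, Karl — contains Ivan.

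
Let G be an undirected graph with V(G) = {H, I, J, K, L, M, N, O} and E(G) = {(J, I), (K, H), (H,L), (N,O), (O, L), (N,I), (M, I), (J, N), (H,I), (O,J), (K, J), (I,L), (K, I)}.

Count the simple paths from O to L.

22

O–J–I–H–L
O–J–I–K–H–L
O–J–I–L
O–J–K–H–I–L
O–J–K–H–L
O–J–K–I–H–L
O–J–K–I–L
O–J–N–I–H–L
... and 14 more.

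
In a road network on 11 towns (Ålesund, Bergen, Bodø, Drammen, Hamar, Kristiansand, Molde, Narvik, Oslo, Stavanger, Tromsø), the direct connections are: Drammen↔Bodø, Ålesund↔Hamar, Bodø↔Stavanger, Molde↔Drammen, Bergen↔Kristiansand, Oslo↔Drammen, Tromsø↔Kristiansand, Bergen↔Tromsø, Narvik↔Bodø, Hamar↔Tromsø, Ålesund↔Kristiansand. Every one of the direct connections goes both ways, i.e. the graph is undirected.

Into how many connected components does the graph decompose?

From Ålesund: component {Ålesund, Bergen, Hamar, Kristiansand, Tromsø}.
From Bodø: component {Bodø, Drammen, Molde, Narvik, Oslo, Stavanger}.
That's 2 components.

2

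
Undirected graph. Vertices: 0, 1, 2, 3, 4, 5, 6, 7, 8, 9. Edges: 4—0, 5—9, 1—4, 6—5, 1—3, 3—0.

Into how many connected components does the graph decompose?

5

From 0: component {0, 1, 3, 4}.
From 2: component {2}.
From 5: component {5, 6, 9}.
From 7: component {7}.
From 8: component {8}.
That's 5 components.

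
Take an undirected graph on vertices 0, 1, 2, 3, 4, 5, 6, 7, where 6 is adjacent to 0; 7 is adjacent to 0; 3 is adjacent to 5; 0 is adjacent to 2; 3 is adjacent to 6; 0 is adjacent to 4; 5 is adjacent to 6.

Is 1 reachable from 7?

No

Explore from 7.
Distance 1: reach 0.
Distance 2: reach 2, 4, 6.
Distance 3: reach 3, 5.
The search is exhausted without reaching 1; it lies in a different component.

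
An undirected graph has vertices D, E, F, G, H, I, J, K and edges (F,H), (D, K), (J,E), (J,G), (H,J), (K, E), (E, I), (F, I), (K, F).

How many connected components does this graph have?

1

From D: component {D, E, F, G, H, I, J, K}.
That's 1 component.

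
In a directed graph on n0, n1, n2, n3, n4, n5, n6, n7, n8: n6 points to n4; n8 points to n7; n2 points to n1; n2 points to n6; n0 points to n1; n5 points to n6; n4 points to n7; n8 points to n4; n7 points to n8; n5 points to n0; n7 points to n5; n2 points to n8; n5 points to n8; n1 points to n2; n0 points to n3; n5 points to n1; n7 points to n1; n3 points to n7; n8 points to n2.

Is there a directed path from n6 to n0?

Explore from n6.
Distance 1: reach n4.
Distance 2: reach n7.
Distance 3: reach n1, n5, n8.
Distance 4: reach n0, n2.
Found n0.

Yes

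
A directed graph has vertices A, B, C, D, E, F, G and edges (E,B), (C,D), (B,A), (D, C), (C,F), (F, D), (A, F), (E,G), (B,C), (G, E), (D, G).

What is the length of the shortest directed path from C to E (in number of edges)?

3

Distance 0: C.
Distance 1: D, F.
Distance 2: G.
Distance 3: E — contains E.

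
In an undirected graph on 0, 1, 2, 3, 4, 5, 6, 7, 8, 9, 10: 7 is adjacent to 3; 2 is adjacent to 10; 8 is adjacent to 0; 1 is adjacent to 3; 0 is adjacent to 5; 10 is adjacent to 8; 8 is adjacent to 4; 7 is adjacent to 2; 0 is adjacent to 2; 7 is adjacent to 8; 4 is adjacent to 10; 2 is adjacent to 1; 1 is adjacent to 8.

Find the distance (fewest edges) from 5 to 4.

3

Distance 0: 5.
Distance 1: 0.
Distance 2: 2, 8.
Distance 3: 1, 4, 7, 10 — contains 4.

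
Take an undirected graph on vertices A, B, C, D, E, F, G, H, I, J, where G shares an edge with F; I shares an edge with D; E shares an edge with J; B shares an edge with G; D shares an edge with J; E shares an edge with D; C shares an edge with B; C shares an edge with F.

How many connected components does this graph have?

From A: component {A}.
From B: component {B, C, F, G}.
From D: component {D, E, I, J}.
From H: component {H}.
That's 4 components.

4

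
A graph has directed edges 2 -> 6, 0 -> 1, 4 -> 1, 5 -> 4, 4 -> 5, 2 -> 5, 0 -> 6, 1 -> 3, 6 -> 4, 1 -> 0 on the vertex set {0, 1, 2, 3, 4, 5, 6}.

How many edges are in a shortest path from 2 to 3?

Distance 0: 2.
Distance 1: 5, 6.
Distance 2: 4.
Distance 3: 1.
Distance 4: 0, 3 — contains 3.

4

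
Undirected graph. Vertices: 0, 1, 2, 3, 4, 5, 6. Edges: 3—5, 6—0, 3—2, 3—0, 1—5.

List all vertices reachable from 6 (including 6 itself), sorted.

0, 1, 2, 3, 5, 6

Start at 6.
Its neighbours: 0.
Then their neighbours: 3.
Then next layer: 2, 5.
Then next layer: 1.
Nothing further is reachable.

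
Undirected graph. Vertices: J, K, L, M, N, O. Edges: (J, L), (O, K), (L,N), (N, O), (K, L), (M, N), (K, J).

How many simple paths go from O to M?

3

O–K–J–L–N–M
O–K–L–N–M
O–N–M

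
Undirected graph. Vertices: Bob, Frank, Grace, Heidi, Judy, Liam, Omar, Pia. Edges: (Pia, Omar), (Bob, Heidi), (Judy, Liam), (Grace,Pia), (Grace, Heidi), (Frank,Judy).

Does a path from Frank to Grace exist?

Explore from Frank.
Distance 1: reach Judy.
Distance 2: reach Liam.
The search is exhausted without reaching Grace; it lies in a different component.

No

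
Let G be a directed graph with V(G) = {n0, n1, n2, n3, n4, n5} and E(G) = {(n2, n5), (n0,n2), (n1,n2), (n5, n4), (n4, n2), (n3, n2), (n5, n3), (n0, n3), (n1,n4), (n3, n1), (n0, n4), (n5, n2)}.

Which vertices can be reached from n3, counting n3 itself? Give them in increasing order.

Start at n3.
Its neighbours: n1, n2.
Then their neighbours: n4, n5.
Nothing further is reachable.

n1, n2, n3, n4, n5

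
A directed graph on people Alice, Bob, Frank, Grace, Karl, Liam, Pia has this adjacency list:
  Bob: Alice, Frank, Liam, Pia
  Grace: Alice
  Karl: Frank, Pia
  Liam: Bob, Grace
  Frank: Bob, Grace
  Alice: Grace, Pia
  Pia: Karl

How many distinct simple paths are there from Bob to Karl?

Bob→Alice→Pia→Karl
Bob→Frank→Grace→Alice→Pia→Karl
Bob→Liam→Grace→Alice→Pia→Karl
Bob→Pia→Karl

4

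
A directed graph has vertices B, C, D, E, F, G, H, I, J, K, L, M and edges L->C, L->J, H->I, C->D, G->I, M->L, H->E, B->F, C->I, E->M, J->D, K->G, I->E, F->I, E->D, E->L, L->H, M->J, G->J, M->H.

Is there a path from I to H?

Yes

Explore from I.
Distance 1: reach E.
Distance 2: reach D, L, M.
Distance 3: reach C, H, J.
Found H.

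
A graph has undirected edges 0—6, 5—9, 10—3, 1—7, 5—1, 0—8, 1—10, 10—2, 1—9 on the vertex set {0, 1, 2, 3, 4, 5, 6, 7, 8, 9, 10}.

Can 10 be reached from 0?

Explore from 0.
Distance 1: reach 6, 8.
The search is exhausted without reaching 10; it lies in a different component.

No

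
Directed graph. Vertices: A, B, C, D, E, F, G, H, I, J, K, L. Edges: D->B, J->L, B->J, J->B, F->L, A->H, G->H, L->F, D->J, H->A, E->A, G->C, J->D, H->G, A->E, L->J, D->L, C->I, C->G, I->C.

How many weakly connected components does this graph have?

From A: component {A, C, E, G, H, I}.
From B: component {B, D, F, J, L}.
From K: component {K}.
That's 3 components.

3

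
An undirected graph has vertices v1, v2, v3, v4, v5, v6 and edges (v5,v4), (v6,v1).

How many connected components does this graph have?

From v1: component {v1, v6}.
From v2: component {v2}.
From v3: component {v3}.
From v4: component {v4, v5}.
That's 4 components.

4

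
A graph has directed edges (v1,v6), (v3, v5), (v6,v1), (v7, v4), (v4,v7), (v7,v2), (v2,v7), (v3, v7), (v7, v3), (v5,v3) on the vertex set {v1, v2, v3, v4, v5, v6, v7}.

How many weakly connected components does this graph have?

From v1: component {v1, v6}.
From v2: component {v2, v3, v4, v5, v7}.
That's 2 components.

2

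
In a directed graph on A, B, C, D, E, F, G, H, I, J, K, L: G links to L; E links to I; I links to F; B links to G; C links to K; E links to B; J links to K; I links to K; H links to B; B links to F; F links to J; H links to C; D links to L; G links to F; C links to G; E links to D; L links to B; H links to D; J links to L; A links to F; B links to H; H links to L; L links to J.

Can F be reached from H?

Explore from H.
Distance 1: reach B, C, D, L.
Distance 2: reach F, G, J, K.
Found F.

Yes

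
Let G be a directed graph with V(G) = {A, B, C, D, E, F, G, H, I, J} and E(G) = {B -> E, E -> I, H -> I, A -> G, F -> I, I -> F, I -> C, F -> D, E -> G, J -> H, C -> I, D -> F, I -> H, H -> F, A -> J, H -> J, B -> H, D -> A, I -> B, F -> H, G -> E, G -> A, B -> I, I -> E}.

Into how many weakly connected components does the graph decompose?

From A: component {A, B, C, D, E, F, G, H, I, J}.
That's 1 component.

1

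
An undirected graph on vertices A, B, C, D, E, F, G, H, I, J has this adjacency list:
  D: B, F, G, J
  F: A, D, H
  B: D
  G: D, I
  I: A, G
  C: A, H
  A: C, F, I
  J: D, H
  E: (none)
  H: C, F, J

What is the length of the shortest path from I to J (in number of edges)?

Distance 0: I.
Distance 1: A, G.
Distance 2: C, D, F.
Distance 3: B, H, J — contains J.

3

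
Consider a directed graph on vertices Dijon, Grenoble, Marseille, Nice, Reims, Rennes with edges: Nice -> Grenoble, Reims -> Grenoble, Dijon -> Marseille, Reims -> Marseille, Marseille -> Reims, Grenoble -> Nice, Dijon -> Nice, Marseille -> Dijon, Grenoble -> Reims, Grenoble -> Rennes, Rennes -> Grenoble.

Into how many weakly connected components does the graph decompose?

1

From Dijon: component {Dijon, Grenoble, Marseille, Nice, Reims, Rennes}.
That's 1 component.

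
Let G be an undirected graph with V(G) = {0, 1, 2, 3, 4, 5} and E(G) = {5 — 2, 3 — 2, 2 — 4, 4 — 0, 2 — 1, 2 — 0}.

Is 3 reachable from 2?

Explore from 2.
Distance 1: reach 0, 1, 3, 4, 5.
Found 3.

Yes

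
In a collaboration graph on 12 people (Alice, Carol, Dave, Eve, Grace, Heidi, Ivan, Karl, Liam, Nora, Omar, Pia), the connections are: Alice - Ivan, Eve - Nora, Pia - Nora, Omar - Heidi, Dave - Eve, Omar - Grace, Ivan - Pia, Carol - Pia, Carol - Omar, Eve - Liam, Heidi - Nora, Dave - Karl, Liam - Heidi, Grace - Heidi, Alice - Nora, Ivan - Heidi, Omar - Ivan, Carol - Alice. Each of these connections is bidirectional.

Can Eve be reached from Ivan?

Explore from Ivan.
Distance 1: reach Alice, Heidi, Omar, Pia.
Distance 2: reach Carol, Grace, Liam, Nora.
Distance 3: reach Eve.
Found Eve.

Yes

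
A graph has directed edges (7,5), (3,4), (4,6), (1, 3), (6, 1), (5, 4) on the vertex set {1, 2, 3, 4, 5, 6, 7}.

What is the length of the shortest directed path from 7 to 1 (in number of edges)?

4

Distance 0: 7.
Distance 1: 5.
Distance 2: 4.
Distance 3: 6.
Distance 4: 1 — contains 1.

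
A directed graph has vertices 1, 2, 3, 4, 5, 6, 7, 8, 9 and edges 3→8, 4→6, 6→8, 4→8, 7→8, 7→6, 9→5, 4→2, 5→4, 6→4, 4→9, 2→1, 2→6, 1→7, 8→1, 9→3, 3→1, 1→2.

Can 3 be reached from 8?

Explore from 8.
Distance 1: reach 1.
Distance 2: reach 2, 7.
Distance 3: reach 6.
Distance 4: reach 4.
Distance 5: reach 9.
Distance 6: reach 3, 5.
Found 3.

Yes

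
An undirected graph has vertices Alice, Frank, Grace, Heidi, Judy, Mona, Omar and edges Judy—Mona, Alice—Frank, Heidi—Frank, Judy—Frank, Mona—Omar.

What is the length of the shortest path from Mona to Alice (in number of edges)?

Distance 0: Mona.
Distance 1: Judy, Omar.
Distance 2: Frank.
Distance 3: Alice, Heidi — contains Alice.

3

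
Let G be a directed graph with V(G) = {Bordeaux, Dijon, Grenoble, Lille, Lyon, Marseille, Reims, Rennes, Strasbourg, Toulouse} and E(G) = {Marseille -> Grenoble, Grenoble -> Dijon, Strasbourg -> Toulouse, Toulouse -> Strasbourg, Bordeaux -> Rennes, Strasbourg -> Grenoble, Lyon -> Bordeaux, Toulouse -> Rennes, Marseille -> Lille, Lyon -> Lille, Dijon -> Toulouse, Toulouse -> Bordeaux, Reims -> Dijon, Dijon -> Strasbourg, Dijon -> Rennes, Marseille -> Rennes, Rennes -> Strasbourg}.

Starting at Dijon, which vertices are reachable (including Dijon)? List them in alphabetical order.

Bordeaux, Dijon, Grenoble, Rennes, Strasbourg, Toulouse

Start at Dijon.
Its neighbours: Rennes, Strasbourg, Toulouse.
Then their neighbours: Bordeaux, Grenoble.
Nothing further is reachable.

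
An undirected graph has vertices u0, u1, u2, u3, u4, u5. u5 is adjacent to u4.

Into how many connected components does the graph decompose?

From u0: component {u0}.
From u1: component {u1}.
From u2: component {u2}.
From u3: component {u3}.
From u4: component {u4, u5}.
That's 5 components.

5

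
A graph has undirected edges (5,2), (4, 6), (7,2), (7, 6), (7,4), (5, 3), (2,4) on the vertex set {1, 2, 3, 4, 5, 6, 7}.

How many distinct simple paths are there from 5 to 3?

1

5–3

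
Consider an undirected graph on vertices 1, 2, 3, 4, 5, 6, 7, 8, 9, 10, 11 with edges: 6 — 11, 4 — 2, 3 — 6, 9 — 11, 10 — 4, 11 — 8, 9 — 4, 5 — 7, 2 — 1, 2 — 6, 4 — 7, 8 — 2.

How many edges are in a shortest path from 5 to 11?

4

Distance 0: 5.
Distance 1: 7.
Distance 2: 4.
Distance 3: 2, 9, 10.
Distance 4: 1, 6, 8, 11 — contains 11.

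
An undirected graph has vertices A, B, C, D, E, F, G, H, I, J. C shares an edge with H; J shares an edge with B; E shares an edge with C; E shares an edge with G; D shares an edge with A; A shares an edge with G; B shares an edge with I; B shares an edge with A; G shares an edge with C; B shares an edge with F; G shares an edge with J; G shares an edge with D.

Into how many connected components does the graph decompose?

1

From A: component {A, B, C, D, E, F, G, H, I, J}.
That's 1 component.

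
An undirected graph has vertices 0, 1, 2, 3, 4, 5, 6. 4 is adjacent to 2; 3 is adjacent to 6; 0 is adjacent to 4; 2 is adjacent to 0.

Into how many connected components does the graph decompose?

From 0: component {0, 2, 4}.
From 1: component {1}.
From 3: component {3, 6}.
From 5: component {5}.
That's 4 components.

4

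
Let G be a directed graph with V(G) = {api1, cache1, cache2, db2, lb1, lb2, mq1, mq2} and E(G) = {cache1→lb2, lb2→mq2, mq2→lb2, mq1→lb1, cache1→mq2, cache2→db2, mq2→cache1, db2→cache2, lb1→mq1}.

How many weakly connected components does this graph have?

4

From api1: component {api1}.
From cache1: component {cache1, lb2, mq2}.
From cache2: component {cache2, db2}.
From lb1: component {lb1, mq1}.
That's 4 components.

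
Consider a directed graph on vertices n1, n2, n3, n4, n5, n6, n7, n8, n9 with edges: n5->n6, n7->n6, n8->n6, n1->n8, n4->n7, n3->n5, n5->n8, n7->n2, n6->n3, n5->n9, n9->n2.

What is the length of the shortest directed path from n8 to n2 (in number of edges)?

5

Distance 0: n8.
Distance 1: n6.
Distance 2: n3.
Distance 3: n5.
Distance 4: n9.
Distance 5: n2 — contains n2.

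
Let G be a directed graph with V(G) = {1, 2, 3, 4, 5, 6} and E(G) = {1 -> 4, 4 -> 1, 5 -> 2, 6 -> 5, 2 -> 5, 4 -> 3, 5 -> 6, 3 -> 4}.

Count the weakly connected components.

2

From 1: component {1, 3, 4}.
From 2: component {2, 5, 6}.
That's 2 components.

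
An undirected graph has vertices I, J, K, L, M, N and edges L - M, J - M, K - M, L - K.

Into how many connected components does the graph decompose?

From I: component {I}.
From J: component {J, K, L, M}.
From N: component {N}.
That's 3 components.

3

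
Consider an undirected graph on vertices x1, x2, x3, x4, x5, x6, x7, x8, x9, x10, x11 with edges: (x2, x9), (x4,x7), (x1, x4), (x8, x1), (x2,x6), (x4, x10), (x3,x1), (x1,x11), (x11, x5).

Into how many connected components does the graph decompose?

2

From x1: component {x1, x3, x4, x5, x7, x8, x10, x11}.
From x2: component {x2, x6, x9}.
That's 2 components.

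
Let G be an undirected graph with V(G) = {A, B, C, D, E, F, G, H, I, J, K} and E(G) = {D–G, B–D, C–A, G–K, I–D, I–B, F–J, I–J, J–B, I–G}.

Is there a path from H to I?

H has no edges, so nothing is reachable from it.

No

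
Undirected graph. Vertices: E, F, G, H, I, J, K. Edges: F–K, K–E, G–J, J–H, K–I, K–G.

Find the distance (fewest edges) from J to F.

3

Distance 0: J.
Distance 1: G, H.
Distance 2: K.
Distance 3: E, F, I — contains F.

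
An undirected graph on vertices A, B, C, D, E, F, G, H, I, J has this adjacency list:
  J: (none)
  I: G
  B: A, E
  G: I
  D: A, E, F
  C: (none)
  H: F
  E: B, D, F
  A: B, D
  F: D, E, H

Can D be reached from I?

No

Explore from I.
Distance 1: reach G.
The search is exhausted without reaching D; it lies in a different component.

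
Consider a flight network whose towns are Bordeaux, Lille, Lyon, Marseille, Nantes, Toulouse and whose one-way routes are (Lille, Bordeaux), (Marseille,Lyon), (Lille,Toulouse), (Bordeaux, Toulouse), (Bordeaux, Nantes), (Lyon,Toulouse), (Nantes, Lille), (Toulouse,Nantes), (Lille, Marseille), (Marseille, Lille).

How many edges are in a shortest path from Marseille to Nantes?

Distance 0: Marseille.
Distance 1: Lille, Lyon.
Distance 2: Bordeaux, Toulouse.
Distance 3: Nantes — contains Nantes.

3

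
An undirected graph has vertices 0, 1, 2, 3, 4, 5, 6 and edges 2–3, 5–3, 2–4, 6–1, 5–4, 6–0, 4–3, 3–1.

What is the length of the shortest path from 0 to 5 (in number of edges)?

4

Distance 0: 0.
Distance 1: 6.
Distance 2: 1.
Distance 3: 3.
Distance 4: 2, 4, 5 — contains 5.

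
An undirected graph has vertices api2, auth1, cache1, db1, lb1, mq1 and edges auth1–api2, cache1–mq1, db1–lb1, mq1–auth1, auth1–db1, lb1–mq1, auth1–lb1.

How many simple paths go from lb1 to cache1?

lb1–auth1–mq1–cache1
lb1–db1–auth1–mq1–cache1
lb1–mq1–cache1

3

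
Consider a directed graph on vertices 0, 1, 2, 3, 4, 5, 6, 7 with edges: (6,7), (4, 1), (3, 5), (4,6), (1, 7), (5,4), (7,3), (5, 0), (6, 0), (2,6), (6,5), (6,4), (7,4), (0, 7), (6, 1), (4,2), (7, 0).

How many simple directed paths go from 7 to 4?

7→3→5→4
7→4

2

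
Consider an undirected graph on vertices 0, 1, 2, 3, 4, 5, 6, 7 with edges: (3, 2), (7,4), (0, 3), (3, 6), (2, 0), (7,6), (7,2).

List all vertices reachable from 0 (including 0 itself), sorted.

0, 2, 3, 4, 6, 7

Start at 0.
Its neighbours: 2, 3.
Then their neighbours: 6, 7.
Then next layer: 4.
Nothing further is reachable.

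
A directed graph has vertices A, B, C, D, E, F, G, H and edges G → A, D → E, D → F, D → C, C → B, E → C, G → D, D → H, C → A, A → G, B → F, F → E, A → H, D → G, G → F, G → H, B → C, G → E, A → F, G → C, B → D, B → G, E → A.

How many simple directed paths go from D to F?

22

D→C→A→F
D→C→A→G→F
D→C→B→F
D→C→B→G→A→F
D→C→B→G→E→A→F
D→C→B→G→F
D→E→A→F
D→E→A→G→C→B→F
... and 14 more.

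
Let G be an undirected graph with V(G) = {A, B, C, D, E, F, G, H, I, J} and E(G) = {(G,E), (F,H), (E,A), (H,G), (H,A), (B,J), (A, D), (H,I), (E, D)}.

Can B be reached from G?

Explore from G.
Distance 1: reach E, H.
Distance 2: reach A, D, F, I.
The search is exhausted without reaching B; it lies in a different component.

No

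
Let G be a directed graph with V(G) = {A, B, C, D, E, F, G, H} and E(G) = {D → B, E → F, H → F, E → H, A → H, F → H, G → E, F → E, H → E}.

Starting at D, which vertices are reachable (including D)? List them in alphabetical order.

B, D

Start at D.
Its neighbours: B.
Nothing further is reachable.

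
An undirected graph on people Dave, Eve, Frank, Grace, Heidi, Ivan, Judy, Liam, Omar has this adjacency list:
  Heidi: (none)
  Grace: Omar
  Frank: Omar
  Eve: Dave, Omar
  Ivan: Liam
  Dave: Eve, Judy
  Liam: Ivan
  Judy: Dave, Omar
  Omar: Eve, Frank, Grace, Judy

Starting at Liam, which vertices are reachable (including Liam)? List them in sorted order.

Ivan, Liam

Start at Liam.
Its neighbours: Ivan.
Nothing further is reachable.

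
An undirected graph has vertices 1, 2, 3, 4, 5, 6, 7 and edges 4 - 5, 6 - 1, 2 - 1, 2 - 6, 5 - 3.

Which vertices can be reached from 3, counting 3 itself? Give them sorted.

3, 4, 5

Start at 3.
Its neighbours: 5.
Then their neighbours: 4.
Nothing further is reachable.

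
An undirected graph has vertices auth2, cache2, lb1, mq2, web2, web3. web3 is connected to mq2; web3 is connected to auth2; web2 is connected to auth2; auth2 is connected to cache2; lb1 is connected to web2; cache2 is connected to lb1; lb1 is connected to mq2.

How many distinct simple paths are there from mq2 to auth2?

mq2–lb1–cache2–auth2
mq2–lb1–web2–auth2
mq2–web3–auth2

3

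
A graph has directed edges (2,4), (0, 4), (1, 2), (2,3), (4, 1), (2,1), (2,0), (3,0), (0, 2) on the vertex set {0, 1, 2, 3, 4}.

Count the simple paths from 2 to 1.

2→0→4→1
2→1
2→3→0→4→1
2→4→1

4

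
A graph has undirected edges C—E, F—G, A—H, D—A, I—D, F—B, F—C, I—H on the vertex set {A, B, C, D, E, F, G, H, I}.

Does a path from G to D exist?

No

Explore from G.
Distance 1: reach F.
Distance 2: reach B, C.
Distance 3: reach E.
The search is exhausted without reaching D; it lies in a different component.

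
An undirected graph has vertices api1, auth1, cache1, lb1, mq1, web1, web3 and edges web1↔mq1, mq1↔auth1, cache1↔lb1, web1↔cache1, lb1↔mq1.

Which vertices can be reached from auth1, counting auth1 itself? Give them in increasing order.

auth1, cache1, lb1, mq1, web1

Start at auth1.
Its neighbours: mq1.
Then their neighbours: lb1, web1.
Then next layer: cache1.
Nothing further is reachable.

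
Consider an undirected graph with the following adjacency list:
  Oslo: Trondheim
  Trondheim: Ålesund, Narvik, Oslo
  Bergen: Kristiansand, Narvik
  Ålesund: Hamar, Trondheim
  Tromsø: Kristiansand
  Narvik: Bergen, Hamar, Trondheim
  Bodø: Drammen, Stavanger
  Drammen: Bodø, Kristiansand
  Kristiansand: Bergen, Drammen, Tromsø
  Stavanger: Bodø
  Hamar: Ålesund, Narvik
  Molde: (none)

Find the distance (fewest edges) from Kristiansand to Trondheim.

3

Distance 0: Kristiansand.
Distance 1: Bergen, Drammen, Tromsø.
Distance 2: Bodø, Narvik.
Distance 3: Hamar, Stavanger, Trondheim — contains Trondheim.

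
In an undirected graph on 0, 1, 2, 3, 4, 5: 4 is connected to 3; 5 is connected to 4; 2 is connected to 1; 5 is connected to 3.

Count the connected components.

3

From 0: component {0}.
From 1: component {1, 2}.
From 3: component {3, 4, 5}.
That's 3 components.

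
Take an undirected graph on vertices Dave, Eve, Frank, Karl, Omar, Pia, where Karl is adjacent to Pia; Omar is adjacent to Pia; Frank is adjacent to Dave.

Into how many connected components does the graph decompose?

3

From Dave: component {Dave, Frank}.
From Eve: component {Eve}.
From Karl: component {Karl, Omar, Pia}.
That's 3 components.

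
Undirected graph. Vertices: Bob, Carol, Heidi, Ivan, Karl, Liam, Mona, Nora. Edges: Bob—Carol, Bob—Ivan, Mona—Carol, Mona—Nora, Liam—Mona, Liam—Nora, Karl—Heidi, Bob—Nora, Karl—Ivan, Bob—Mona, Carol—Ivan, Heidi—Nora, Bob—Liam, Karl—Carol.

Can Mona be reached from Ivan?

Yes

Explore from Ivan.
Distance 1: reach Bob, Carol, Karl.
Distance 2: reach Heidi, Liam, Mona, Nora.
Found Mona.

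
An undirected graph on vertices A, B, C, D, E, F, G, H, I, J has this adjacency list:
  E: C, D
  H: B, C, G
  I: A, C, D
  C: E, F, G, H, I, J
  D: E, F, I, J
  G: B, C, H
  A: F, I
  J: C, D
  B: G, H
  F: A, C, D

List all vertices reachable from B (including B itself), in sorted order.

Start at B.
Its neighbours: G, H.
Then their neighbours: C.
Then next layer: E, F, I, J.
Then next layer: A, D.
Every vertex is now reached.

A, B, C, D, E, F, G, H, I, J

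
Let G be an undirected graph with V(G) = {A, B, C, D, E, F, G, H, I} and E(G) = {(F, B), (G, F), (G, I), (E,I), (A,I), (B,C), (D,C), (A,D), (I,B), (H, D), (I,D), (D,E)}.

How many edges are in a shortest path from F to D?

Distance 0: F.
Distance 1: B, G.
Distance 2: C, I.
Distance 3: A, D, E — contains D.

3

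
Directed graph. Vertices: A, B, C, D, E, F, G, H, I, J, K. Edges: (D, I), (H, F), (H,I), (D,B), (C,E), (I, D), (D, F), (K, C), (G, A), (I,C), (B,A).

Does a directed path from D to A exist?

Yes

Explore from D.
Distance 1: reach B, F, I.
Distance 2: reach A, C.
Found A.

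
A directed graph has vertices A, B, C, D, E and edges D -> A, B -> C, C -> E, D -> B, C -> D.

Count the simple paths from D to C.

1

D→B→C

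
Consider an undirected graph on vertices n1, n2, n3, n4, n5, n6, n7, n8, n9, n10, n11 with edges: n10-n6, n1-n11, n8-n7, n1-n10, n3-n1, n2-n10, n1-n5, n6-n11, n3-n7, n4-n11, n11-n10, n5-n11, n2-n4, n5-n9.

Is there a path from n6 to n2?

Explore from n6.
Distance 1: reach n10, n11.
Distance 2: reach n1, n2, n4, n5.
Found n2.

Yes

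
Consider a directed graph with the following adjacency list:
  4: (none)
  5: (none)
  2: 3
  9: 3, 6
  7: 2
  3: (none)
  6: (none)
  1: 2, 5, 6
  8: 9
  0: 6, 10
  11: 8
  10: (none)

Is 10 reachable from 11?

No

Explore from 11.
Distance 1: reach 8.
Distance 2: reach 9.
Distance 3: reach 3, 6.
The search from 11 is exhausted; no directed path reaches 10.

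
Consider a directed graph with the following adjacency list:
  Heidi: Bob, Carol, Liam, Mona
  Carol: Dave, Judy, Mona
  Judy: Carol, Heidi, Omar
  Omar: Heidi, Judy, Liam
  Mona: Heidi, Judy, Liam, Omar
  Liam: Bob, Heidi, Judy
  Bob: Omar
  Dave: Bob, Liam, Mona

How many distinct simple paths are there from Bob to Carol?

10

Bob→Omar→Heidi→Carol
Bob→Omar→Heidi→Liam→Judy→Carol
Bob→Omar→Heidi→Mona→Judy→Carol
Bob→Omar→Heidi→Mona→Liam→Judy→Carol
Bob→Omar→Judy→Carol
Bob→Omar→Judy→Heidi→Carol
Bob→Omar→Liam→Heidi→Carol
Bob→Omar→Liam→Heidi→Mona→Judy→Carol
Bob→Omar→Liam→Judy→Carol
Bob→Omar→Liam→Judy→Heidi→Carol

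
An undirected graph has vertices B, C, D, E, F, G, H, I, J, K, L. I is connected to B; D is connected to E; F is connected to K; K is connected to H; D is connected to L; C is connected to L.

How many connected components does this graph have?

5

From B: component {B, I}.
From C: component {C, D, E, L}.
From F: component {F, H, K}.
From G: component {G}.
From J: component {J}.
That's 5 components.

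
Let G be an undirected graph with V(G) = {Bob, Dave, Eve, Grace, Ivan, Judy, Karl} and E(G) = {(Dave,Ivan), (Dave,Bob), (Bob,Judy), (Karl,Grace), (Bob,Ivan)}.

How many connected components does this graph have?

3

From Bob: component {Bob, Dave, Ivan, Judy}.
From Eve: component {Eve}.
From Grace: component {Grace, Karl}.
That's 3 components.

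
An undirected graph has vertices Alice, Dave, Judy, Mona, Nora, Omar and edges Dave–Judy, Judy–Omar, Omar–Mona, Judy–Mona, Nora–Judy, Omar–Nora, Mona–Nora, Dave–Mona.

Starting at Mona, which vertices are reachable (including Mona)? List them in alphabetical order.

Dave, Judy, Mona, Nora, Omar

Start at Mona.
Its neighbours: Dave, Judy, Nora, Omar.
Nothing further is reachable.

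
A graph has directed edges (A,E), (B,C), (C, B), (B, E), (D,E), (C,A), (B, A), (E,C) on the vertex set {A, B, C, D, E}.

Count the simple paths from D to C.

D→E→C

1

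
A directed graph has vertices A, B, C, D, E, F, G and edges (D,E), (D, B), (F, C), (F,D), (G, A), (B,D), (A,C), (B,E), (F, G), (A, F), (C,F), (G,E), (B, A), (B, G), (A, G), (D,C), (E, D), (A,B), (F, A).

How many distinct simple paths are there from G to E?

7

G→A→B→D→E
G→A→B→E
G→A→C→F→D→B→E
G→A→C→F→D→E
G→A→F→D→B→E
G→A→F→D→E
G→E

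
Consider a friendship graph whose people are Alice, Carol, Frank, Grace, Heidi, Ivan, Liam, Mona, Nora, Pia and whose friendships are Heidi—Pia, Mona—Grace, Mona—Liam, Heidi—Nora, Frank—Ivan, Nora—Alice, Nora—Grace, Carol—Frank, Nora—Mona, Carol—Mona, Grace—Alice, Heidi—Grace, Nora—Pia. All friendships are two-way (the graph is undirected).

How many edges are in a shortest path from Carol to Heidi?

Distance 0: Carol.
Distance 1: Frank, Mona.
Distance 2: Grace, Ivan, Liam, Nora.
Distance 3: Alice, Heidi, Pia — contains Heidi.

3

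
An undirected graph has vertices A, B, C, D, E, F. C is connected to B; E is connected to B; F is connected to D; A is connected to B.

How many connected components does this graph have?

2

From A: component {A, B, C, E}.
From D: component {D, F}.
That's 2 components.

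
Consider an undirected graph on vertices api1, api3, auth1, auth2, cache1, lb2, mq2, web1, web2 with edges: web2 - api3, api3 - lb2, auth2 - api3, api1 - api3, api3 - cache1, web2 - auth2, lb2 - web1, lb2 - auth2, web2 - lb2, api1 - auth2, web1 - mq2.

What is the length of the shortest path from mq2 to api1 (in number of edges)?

Distance 0: mq2.
Distance 1: web1.
Distance 2: lb2.
Distance 3: api3, auth2, web2.
Distance 4: api1, cache1 — contains api1.

4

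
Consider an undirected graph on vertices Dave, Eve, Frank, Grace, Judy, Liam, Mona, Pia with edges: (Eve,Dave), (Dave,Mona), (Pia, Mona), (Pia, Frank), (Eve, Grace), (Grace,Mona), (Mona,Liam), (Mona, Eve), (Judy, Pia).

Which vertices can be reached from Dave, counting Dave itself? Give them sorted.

Dave, Eve, Frank, Grace, Judy, Liam, Mona, Pia

Start at Dave.
Its neighbours: Eve, Mona.
Then their neighbours: Grace, Liam, Pia.
Then next layer: Frank, Judy.
Every vertex is now reached.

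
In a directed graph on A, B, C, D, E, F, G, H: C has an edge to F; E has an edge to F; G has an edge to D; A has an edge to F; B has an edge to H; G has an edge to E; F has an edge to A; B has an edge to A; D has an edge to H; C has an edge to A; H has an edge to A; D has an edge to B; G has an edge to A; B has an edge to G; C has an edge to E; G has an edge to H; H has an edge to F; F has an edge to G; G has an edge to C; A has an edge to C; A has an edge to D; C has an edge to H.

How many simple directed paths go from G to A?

G→A
G→C→A
G→C→E→F→A
G→C→F→A
G→C→H→A
G→C→H→F→A
G→D→B→A
G→D→B→H→A
G→D→B→H→F→A
G→D→H→A
G→D→H→F→A
G→E→F→A
G→H→A
G→H→F→A

14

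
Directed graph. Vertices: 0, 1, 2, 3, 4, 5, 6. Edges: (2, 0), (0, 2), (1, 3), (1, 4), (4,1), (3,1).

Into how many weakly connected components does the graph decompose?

From 0: component {0, 2}.
From 1: component {1, 3, 4}.
From 5: component {5}.
From 6: component {6}.
That's 4 components.

4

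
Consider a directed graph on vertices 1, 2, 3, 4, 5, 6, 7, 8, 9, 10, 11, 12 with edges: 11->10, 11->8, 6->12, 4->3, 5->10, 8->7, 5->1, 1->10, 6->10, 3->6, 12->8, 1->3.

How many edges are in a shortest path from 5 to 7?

6

Distance 0: 5.
Distance 1: 1, 10.
Distance 2: 3.
Distance 3: 6.
Distance 4: 12.
Distance 5: 8.
Distance 6: 7 — contains 7.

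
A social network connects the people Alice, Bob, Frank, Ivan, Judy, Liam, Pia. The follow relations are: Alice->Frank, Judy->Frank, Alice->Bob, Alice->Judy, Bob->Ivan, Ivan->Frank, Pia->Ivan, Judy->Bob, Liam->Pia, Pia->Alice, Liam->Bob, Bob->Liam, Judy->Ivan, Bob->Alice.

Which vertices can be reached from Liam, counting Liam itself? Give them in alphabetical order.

Start at Liam.
Its neighbours: Bob, Pia.
Then their neighbours: Alice, Ivan.
Then next layer: Frank, Judy.
Every vertex is now reached.

Alice, Bob, Frank, Ivan, Judy, Liam, Pia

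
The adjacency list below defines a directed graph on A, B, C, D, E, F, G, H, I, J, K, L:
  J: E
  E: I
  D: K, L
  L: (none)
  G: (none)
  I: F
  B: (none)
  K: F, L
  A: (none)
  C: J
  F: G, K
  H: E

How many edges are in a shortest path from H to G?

4

Distance 0: H.
Distance 1: E.
Distance 2: I.
Distance 3: F.
Distance 4: G, K — contains G.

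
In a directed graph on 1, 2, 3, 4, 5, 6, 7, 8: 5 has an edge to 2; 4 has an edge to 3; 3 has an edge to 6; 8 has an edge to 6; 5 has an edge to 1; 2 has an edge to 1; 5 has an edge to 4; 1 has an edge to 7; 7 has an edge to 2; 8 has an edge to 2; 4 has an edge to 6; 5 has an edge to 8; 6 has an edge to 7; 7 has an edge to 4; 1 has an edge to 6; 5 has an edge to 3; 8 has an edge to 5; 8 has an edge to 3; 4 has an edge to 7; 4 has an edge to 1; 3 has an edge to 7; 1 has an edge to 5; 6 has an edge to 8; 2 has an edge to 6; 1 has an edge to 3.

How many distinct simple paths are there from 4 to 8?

20

4→1→3→6→8
4→1→3→7→2→6→8
4→1→5→2→6→8
4→1→5→3→6→8
4→1→5→3→7→2→6→8
4→1→5→8
4→1→6→8
4→1→7→2→6→8
... and 12 more.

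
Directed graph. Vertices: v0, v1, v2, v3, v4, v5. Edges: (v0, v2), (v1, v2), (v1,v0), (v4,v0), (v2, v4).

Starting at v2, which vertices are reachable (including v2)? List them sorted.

v0, v2, v4

Start at v2.
Its neighbours: v4.
Then their neighbours: v0.
Nothing further is reachable.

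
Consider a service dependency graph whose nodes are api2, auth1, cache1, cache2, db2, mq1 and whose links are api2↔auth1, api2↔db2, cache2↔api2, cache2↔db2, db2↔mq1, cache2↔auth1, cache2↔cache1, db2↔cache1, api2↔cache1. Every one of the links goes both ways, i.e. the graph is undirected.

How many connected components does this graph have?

From api2: component {api2, auth1, cache1, cache2, db2, mq1}.
That's 1 component.

1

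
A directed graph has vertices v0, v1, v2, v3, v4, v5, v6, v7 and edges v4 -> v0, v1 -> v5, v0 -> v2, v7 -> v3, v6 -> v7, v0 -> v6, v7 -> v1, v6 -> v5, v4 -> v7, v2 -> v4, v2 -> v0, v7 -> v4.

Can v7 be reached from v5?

v5 has no outgoing edges, so nothing is reachable from it.

No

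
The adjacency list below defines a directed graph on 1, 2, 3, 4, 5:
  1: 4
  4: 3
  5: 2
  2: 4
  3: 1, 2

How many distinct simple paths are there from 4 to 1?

1

4→3→1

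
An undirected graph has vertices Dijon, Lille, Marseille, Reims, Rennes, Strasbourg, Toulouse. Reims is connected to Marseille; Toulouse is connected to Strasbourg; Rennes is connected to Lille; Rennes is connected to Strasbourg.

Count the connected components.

3

From Dijon: component {Dijon}.
From Lille: component {Lille, Rennes, Strasbourg, Toulouse}.
From Marseille: component {Marseille, Reims}.
That's 3 components.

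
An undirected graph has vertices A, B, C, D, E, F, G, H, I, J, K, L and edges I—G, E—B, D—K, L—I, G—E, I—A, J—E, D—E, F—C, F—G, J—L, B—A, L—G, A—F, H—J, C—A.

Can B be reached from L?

Explore from L.
Distance 1: reach G, I, J.
Distance 2: reach A, E, F, H.
Distance 3: reach B, C, D.
Found B.

Yes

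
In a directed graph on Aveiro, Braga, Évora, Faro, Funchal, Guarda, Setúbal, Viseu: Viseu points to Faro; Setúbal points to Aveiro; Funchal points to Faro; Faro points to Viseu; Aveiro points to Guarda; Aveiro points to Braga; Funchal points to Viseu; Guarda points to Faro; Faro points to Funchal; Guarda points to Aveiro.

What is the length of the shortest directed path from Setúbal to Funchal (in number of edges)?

4

Distance 0: Setúbal.
Distance 1: Aveiro.
Distance 2: Braga, Guarda.
Distance 3: Faro.
Distance 4: Funchal, Viseu — contains Funchal.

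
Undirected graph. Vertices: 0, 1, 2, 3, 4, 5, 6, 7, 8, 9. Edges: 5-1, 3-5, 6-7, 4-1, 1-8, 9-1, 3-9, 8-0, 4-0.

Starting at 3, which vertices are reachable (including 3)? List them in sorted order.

Start at 3.
Its neighbours: 5, 9.
Then their neighbours: 1.
Then next layer: 4, 8.
Then next layer: 0.
Nothing further is reachable.

0, 1, 3, 4, 5, 8, 9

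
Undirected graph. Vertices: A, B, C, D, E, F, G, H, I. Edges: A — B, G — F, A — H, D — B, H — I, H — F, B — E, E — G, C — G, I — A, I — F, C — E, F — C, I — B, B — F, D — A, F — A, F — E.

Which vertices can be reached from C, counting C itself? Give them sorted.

A, B, C, D, E, F, G, H, I

Start at C.
Its neighbours: E, F, G.
Then their neighbours: A, B, H, I.
Then next layer: D.
Every vertex is now reached.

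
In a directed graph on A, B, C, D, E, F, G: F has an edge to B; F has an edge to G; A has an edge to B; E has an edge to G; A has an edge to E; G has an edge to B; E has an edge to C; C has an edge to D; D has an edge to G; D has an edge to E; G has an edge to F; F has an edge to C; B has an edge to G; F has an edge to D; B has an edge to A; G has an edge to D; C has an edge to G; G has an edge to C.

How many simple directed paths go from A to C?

7

A→B→G→C
A→B→G→D→E→C
A→B→G→F→C
A→B→G→F→D→E→C
A→E→C
A→E→G→C
A→E→G→F→C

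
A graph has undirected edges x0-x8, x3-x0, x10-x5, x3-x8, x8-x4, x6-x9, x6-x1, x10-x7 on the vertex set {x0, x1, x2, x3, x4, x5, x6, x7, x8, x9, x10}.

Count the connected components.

4

From x0: component {x0, x3, x4, x8}.
From x1: component {x1, x6, x9}.
From x2: component {x2}.
From x5: component {x5, x7, x10}.
That's 4 components.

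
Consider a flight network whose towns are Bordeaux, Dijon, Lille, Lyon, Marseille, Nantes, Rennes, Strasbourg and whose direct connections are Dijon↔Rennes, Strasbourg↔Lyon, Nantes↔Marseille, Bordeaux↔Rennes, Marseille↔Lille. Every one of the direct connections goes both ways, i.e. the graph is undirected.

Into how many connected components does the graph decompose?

From Bordeaux: component {Bordeaux, Dijon, Rennes}.
From Lille: component {Lille, Marseille, Nantes}.
From Lyon: component {Lyon, Strasbourg}.
That's 3 components.

3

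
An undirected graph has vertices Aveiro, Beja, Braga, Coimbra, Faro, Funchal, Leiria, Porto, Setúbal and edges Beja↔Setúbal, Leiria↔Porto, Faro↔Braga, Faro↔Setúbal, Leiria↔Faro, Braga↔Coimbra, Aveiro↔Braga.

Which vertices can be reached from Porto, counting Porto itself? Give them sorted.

Start at Porto.
Its neighbours: Leiria.
Then their neighbours: Faro.
Then next layer: Braga, Setúbal.
Then next layer: Aveiro, Beja, Coimbra.
Nothing further is reachable.

Aveiro, Beja, Braga, Coimbra, Faro, Leiria, Porto, Setúbal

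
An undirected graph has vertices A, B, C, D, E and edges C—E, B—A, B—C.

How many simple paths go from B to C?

1

B–C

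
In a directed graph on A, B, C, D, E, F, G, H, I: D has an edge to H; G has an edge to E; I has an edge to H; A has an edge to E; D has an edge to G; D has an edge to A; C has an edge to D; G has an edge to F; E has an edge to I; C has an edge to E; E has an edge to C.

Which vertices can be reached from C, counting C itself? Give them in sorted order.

A, C, D, E, F, G, H, I

Start at C.
Its neighbours: D, E.
Then their neighbours: A, G, H, I.
Then next layer: F.
Nothing further is reachable.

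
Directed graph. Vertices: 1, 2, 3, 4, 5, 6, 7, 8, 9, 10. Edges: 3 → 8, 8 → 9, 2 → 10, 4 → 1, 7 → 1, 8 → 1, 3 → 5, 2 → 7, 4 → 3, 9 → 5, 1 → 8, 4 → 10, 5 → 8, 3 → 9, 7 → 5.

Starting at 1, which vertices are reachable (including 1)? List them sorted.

Start at 1.
Its neighbours: 8.
Then their neighbours: 9.
Then next layer: 5.
Nothing further is reachable.

1, 5, 8, 9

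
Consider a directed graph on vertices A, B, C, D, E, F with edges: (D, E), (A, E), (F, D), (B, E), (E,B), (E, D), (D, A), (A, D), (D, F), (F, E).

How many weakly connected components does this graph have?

From A: component {A, B, D, E, F}.
From C: component {C}.
That's 2 components.

2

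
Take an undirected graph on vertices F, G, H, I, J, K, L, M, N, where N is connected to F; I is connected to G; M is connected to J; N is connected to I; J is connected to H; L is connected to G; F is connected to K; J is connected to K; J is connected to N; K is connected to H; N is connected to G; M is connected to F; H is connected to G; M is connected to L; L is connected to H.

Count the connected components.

1

From F: component {F, G, H, I, J, K, L, M, N}.
That's 1 component.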